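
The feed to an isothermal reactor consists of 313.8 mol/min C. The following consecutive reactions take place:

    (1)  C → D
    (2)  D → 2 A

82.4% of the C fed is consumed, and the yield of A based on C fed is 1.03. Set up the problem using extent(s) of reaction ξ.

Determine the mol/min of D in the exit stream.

Conversion of C: C consumed = 1ξ₁ = 0.824 × 313.8 → ξ₁ = 258.6 mol/min.
Yield of A: 2ξ₂ / 313.8 = 1.03 → ξ₂ = 161.6 mol/min.
Outlet amounts (n = n₀ + Σ ν·ξ):
  C: 313.8 − 1(258.6) = 55.23
  D: 0 + 1(258.6) − 1(161.6) = 96.96
  A: 0 + 2(161.6) = 323.2

97 mol/min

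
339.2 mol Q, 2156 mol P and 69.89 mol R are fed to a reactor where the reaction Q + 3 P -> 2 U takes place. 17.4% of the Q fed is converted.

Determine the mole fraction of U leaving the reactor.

Q reacted = 0.174 × 339.2 = 59.02 mol; ν_Q = −1, so ξ = 59.02/1 = 59.02 mol.
Outlet amounts (n = n₀ + ν ξ):
  Q: 339.2 − 1(59.02) = 280.2
  P: 2156 − 3(59.02) = 1979
  U: 0 + 2(59.02) = 118
  R: 69.89 (inert)
Total out = 2447 mol; y_U = 118 / 2447 = 0.04824.

0.0482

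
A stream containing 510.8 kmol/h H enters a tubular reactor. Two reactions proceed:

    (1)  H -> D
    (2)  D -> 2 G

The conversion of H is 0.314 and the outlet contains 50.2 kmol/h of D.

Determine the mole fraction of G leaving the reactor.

0.355

Conversion of H: H consumed = 1ξ₁ = 0.314 × 510.8 → ξ₁ = 160.4 kmol/h.
D balance: n_D = 0 + 1ξ₁ − 1ξ₂ = 50.2 → ξ₂ = (1·160.4 − 50.2)/1 = 110.2 kmol/h.
Outlet amounts (n = n₀ + Σ ν·ξ):
  H: 510.8 − 1(160.4) = 350.4
  D: 0 + 1(160.4) − 1(110.2) = 50.2
  G: 0 + 2(110.2) = 220.4
Total out = 621 kmol/h; y_G = 220.4 / 621 = 0.3549.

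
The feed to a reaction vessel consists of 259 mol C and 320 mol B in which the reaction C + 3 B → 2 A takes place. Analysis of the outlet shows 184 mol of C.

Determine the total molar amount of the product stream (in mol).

429 mol

For C: n = n₀ − 1ξ → 184 = 259 − 1ξ, giving ξ = 75 mol.
Outlet amounts (n = n₀ + ν ξ):
  C: 259 − 1(75) = 184
  B: 320 − 3(75) = 95
  A: 0 + 2(75) = 150
Total out = 184 + 95 + 150 = 429 mol.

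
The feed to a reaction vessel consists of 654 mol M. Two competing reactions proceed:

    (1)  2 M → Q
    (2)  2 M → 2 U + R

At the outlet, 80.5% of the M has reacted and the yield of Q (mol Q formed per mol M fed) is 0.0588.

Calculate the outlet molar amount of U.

450 mol

Yield of Q: 1ξ₁ / 654 = 0.0588 → ξ₁ = 38.46 mol.
Conversion of M: 2ξ₁ + 2ξ₂ = 0.805 × 654 = 526.5 → ξ₂ = 224.8 mol.
Outlet amounts (n = n₀ + Σ ν·ξ):
  M: 654 − 2(38.46) − 2(224.8) = 127.5
  Q: 0 + 1(38.46) = 38.46
  U: 0 + 2(224.8) = 449.6
  R: 0 + 1(224.8) = 224.8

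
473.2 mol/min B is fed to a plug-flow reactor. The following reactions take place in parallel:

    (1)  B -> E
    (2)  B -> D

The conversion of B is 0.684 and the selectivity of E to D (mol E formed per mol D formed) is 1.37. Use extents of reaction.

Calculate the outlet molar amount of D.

Conversion of B: B consumed = 0.684 × 473.2 = 323.7 mol/min = 1ξ₁ + 1ξ₂.
Selectivity: 1ξ₁ / (1ξ₂) = 1.37 → ξ₁ = 1.37 ξ₂.
Substitute: (1·1.37 + 1) ξ₂ = 323.7 → ξ₂ = 136.6 mol/min, ξ₁ = 187.1 mol/min.
Outlet amounts (n = n₀ + Σ ν·ξ):
  B: 473.2 − 1(187.1) − 1(136.6) = 149.5
  E: 0 + 1(187.1) = 187.1
  D: 0 + 1(136.6) = 136.6

137 mol/min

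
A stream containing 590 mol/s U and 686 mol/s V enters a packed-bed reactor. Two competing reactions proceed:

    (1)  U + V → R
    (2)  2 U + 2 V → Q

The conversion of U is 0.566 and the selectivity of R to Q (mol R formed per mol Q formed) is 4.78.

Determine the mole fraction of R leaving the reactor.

Conversion of U: U consumed = 0.566 × 590 = 333.9 mol/s = 1ξ₁ + 2ξ₂.
Selectivity: 1ξ₁ / (1ξ₂) = 4.78 → ξ₁ = 4.78 ξ₂.
Substitute: (1·4.78 + 2) ξ₂ = 333.9 → ξ₂ = 49.25 mol/s, ξ₁ = 235.4 mol/s.
Outlet amounts (n = n₀ + Σ ν·ξ):
  U: 590 − 1(235.4) − 2(49.25) = 256.1
  V: 686 − 1(235.4) − 2(49.25) = 352.1
  R: 0 + 1(235.4) = 235.4
  Q: 0 + 1(49.25) = 49.25
Total out = 892.8 mol/s; y_R = 235.4 / 892.8 = 0.2637.

0.264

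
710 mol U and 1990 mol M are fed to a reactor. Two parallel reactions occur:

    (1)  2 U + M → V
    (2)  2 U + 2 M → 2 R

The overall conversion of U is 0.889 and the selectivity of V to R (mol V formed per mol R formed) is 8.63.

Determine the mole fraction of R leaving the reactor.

0.0167

Conversion of U: U consumed = 0.889 × 710 = 631.2 mol = 2ξ₁ + 2ξ₂.
Selectivity: 1ξ₁ / (2ξ₂) = 8.63 → ξ₁ = 17.26 ξ₂.
Substitute: (2·17.26 + 2) ξ₂ = 631.2 → ξ₂ = 17.28 mol, ξ₁ = 298.3 mol.
Outlet amounts (n = n₀ + Σ ν·ξ):
  U: 710 − 2(298.3) − 2(17.28) = 78.81
  M: 1990 − 1(298.3) − 2(17.28) = 1657
  V: 0 + 1(298.3) = 298.3
  R: 0 + 2(17.28) = 34.57
Total out = 2069 mol; y_R = 34.57 / 2069 = 0.01671.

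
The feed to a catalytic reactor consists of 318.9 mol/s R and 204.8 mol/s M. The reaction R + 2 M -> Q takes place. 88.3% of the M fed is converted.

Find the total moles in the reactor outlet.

M reacted = 0.883 × 204.8 = 180.8 mol/s; ν_M = −2, so ξ = 180.8/2 = 90.42 mol/s.
Outlet amounts (n = n₀ + ν ξ):
  R: 318.9 − 1(90.42) = 228.5
  M: 204.8 − 2(90.42) = 23.96
  Q: 0 + 1(90.42) = 90.42
Total out = 228.5 + 23.96 + 90.42 = 342.9 mol/s.

343 mol/s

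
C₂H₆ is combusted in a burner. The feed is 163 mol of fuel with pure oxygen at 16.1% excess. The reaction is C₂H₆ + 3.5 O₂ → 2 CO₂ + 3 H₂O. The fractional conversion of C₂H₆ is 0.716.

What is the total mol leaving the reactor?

884 mol

Stoichiometric O₂ = 3.5 × 163 = 570.5 mol; O₂ fed = 570.5 × 1.161 = 662.4 mol.
Fuel reacted = 0.716 × 163 → ξ = 116.7 mol.
Outlet (n = n₀ + ν ξ):
  C₂H₆: 163 − 1(116.7) = 46.29
  O₂: 662.4 − 3.5(116.7) = 253.9
  CO₂: 0 + 2(116.7) = 233.4
  H₂O: 0 + 3(116.7) = 350.1
Total out = 46.29 + 253.9 + 233.4 + 350.1 = 883.7 mol.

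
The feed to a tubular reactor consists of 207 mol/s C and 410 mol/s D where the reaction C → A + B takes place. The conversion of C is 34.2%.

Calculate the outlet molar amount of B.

70.8 mol/s

C reacted = 0.342 × 207 = 70.79 mol/s; ν_C = −1, so ξ = 70.79/1 = 70.79 mol/s.
Outlet amounts (n = n₀ + ν ξ):
  C: 207 − 1(70.79) = 136.2
  A: 0 + 1(70.79) = 70.79
  B: 0 + 1(70.79) = 70.79
  D: 410 (inert)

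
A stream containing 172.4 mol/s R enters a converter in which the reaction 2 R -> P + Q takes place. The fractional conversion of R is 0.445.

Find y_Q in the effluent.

0.223

R reacted = 0.445 × 172.4 = 76.72 mol/s; ν_R = −2, so ξ = 76.72/2 = 38.36 mol/s.
Outlet amounts (n = n₀ + ν ξ):
  R: 172.4 − 2(38.36) = 95.68
  P: 0 + 1(38.36) = 38.36
  Q: 0 + 1(38.36) = 38.36
Total out = 172.4 mol/s; y_Q = 38.36 / 172.4 = 0.2225.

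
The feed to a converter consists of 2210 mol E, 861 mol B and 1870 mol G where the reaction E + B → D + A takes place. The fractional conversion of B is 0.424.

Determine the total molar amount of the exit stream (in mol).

4940 mol

B reacted = 0.424 × 861 = 365.1 mol; ν_B = −1, so ξ = 365.1/1 = 365.1 mol.
Outlet amounts (n = n₀ + ν ξ):
  E: 2210 − 1(365.1) = 1845
  B: 861 − 1(365.1) = 495.9
  D: 0 + 1(365.1) = 365.1
  A: 0 + 1(365.1) = 365.1
  G: 1870 (inert)
Total out = 1845 + 495.9 + 365.1 + 365.1 + 1870 = 4941 mol.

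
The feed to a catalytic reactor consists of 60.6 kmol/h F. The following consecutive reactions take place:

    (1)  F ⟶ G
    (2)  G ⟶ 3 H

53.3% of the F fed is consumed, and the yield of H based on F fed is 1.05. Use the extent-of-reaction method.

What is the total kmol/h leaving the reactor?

103 kmol/h

Conversion of F: F consumed = 1ξ₁ = 0.533 × 60.6 → ξ₁ = 32.3 kmol/h.
Yield of H: 3ξ₂ / 60.6 = 1.05 → ξ₂ = 21.21 kmol/h.
Outlet amounts (n = n₀ + Σ ν·ξ):
  F: 60.6 − 1(32.3) = 28.3
  G: 0 + 1(32.3) − 1(21.21) = 11.09
  H: 0 + 3(21.21) = 63.63
Total out = 28.3 + 11.09 + 63.63 = 103 kmol/h.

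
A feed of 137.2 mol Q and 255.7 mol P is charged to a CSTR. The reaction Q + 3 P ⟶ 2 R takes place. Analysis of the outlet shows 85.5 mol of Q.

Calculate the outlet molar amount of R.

103 mol

For Q: n = n₀ − 1ξ → 85.5 = 137.2 − 1ξ, giving ξ = 51.7 mol.
Outlet amounts (n = n₀ + ν ξ):
  Q: 137.2 − 1(51.7) = 85.5
  P: 255.7 − 3(51.7) = 100.6
  R: 0 + 2(51.7) = 103.4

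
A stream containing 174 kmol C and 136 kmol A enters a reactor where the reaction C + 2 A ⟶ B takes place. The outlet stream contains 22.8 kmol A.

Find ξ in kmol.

ξ = 56.6 kmol

For A: n = n₀ − 2ξ → 22.8 = 136 − 2ξ, giving ξ = 56.6 kmol.
Outlet amounts (n = n₀ + ν ξ):
  C: 174 − 1(56.6) = 117.4
  A: 136 − 2(56.6) = 22.8
  B: 0 + 1(56.6) = 56.6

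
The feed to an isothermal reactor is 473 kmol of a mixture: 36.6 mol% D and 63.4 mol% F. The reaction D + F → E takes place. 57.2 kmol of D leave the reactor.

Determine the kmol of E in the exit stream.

116 kmol

For D: n = n₀ − 1ξ → 57.2 = 173.1 − 1ξ, giving ξ = 115.9 kmol.
Outlet amounts (n = n₀ + ν ξ):
  D: 173.1 − 1(115.9) = 57.2
  F: 299.9 − 1(115.9) = 184
  E: 0 + 1(115.9) = 115.9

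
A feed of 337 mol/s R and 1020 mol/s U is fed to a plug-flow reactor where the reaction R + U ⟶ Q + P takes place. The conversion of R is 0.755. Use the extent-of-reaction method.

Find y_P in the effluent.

R reacted = 0.755 × 337 = 254.4 mol/s; ν_R = −1, so ξ = 254.4/1 = 254.4 mol/s.
Outlet amounts (n = n₀ + ν ξ):
  R: 337 − 1(254.4) = 82.56
  U: 1020 − 1(254.4) = 765.6
  Q: 0 + 1(254.4) = 254.4
  P: 0 + 1(254.4) = 254.4
Total out = 1357 mol/s; y_P = 254.4 / 1357 = 0.1875.

0.187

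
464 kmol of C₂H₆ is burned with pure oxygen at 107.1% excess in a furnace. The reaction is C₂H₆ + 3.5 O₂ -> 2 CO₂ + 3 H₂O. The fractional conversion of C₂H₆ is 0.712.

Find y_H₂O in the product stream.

0.248

Stoichiometric O₂ = 3.5 × 464 = 1624 kmol; O₂ fed = 1624 × 2.071 = 3363 kmol.
Fuel reacted = 0.712 × 464 → ξ = 330.4 kmol.
Outlet (n = n₀ + ν ξ):
  C₂H₆: 464 − 1(330.4) = 133.6
  O₂: 3363 − 3.5(330.4) = 2207
  CO₂: 0 + 2(330.4) = 660.7
  H₂O: 0 + 3(330.4) = 991.1
Total out = 3992 kmol; y_H₂O = 991.1 / 3992 = 0.2482.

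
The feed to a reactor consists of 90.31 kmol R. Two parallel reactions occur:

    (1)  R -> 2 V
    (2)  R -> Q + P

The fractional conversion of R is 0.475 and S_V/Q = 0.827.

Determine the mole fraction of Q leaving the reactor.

0.228

Conversion of R: R consumed = 0.475 × 90.31 = 42.9 kmol = 1ξ₁ + 1ξ₂.
Selectivity: 2ξ₁ / (1ξ₂) = 0.827 → ξ₁ = 0.4135 ξ₂.
Substitute: (1·0.4135 + 1) ξ₂ = 42.9 → ξ₂ = 30.35 kmol, ξ₁ = 12.55 kmol.
Outlet amounts (n = n₀ + Σ ν·ξ):
  R: 90.31 − 1(12.55) − 1(30.35) = 47.41
  V: 0 + 2(12.55) = 25.1
  Q: 0 + 1(30.35) = 30.35
  P: 0 + 1(30.35) = 30.35
Total out = 133.2 kmol; y_Q = 30.35 / 133.2 = 0.2278.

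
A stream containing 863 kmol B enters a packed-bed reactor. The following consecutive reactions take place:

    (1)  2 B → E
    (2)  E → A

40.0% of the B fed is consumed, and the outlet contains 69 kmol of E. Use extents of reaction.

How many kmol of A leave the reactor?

Conversion of B: B consumed = 2ξ₁ = 0.4 × 863 → ξ₁ = 172.6 kmol.
E balance: n_E = 0 + 1ξ₁ − 1ξ₂ = 69 → ξ₂ = (1·172.6 − 69)/1 = 103.6 kmol.
Outlet amounts (n = n₀ + Σ ν·ξ):
  B: 863 − 2(172.6) = 517.8
  E: 0 + 1(172.6) − 1(103.6) = 69
  A: 0 + 1(103.6) = 103.6

104 kmol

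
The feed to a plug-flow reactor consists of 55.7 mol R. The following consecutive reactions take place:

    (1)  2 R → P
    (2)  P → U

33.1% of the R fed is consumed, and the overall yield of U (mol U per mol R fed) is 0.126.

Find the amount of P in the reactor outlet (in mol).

2.2 mol

Conversion of R: R consumed = 2ξ₁ = 0.331 × 55.7 → ξ₁ = 9.218 mol.
Yield of U: 1ξ₂ / 55.7 = 0.126 → ξ₂ = 7.018 mol.
Outlet amounts (n = n₀ + Σ ν·ξ):
  R: 55.7 − 2(9.218) = 37.26
  P: 0 + 1(9.218) − 1(7.018) = 2.2
  U: 0 + 1(7.018) = 7.018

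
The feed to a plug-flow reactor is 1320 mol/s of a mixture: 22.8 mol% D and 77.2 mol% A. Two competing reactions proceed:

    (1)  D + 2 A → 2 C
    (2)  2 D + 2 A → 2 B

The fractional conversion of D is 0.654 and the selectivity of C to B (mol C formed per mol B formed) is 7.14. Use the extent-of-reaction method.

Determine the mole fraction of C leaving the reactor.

Conversion of D: D consumed = 0.654 × 301 = 196.8 mol/s = 1ξ₁ + 2ξ₂.
Selectivity: 2ξ₁ / (2ξ₂) = 7.14 → ξ₁ = 7.14 ξ₂.
Substitute: (1·7.14 + 2) ξ₂ = 196.8 → ξ₂ = 21.53 mol/s, ξ₁ = 153.8 mol/s.
Outlet amounts (n = n₀ + Σ ν·ξ):
  D: 301 − 1(153.8) − 2(21.53) = 104.1
  A: 1019 − 2(153.8) − 2(21.53) = 668.5
  C: 0 + 2(153.8) = 307.5
  B: 0 + 2(21.53) = 43.07
Total out = 1123 mol/s; y_C = 307.5 / 1123 = 0.2738.

0.274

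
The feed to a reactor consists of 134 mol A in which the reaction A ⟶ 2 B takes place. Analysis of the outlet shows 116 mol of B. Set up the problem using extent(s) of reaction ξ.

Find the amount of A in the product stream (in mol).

For B: n = n₀ + 2ξ → 116 = 0 + 2ξ, giving ξ = 58 mol.
Outlet amounts (n = n₀ + ν ξ):
  A: 134 − 1(58) = 76
  B: 0 + 2(58) = 116

76 mol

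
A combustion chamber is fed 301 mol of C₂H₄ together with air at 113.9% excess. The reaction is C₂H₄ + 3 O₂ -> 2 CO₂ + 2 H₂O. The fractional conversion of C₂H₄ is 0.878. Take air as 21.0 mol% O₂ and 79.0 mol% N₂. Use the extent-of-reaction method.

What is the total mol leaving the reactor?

9500 mol

Stoichiometric O₂ = 3 × 301 = 903 mol; O₂ fed = 903 × 2.139 = 1932 mol.
N₂ fed = 1932 × 79/21 = 7266 mol.
Fuel reacted = 0.878 × 301 → ξ = 264.3 mol.
Outlet (n = n₀ + ν ξ):
  C₂H₄: 301 − 1(264.3) = 36.72
  O₂: 1932 − 3(264.3) = 1139
  N₂: 7266 (inert)
  CO₂: 0 + 2(264.3) = 528.6
  H₂O: 0 + 2(264.3) = 528.6
Total out = 36.72 + 1139 + 7266 + 528.6 + 528.6 = 9499 mol.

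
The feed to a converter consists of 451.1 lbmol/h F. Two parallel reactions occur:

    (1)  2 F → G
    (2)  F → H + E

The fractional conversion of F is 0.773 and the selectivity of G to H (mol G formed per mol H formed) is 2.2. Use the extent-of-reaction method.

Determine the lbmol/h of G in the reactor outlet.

142 lbmol/h

Conversion of F: F consumed = 0.773 × 451.1 = 348.7 lbmol/h = 2ξ₁ + 1ξ₂.
Selectivity: 1ξ₁ / (1ξ₂) = 2.2 → ξ₁ = 2.2 ξ₂.
Substitute: (2·2.2 + 1) ξ₂ = 348.7 → ξ₂ = 64.57 lbmol/h, ξ₁ = 142.1 lbmol/h.
Outlet amounts (n = n₀ + Σ ν·ξ):
  F: 451.1 − 2(142.1) − 1(64.57) = 102.4
  G: 0 + 1(142.1) = 142.1
  H: 0 + 1(64.57) = 64.57
  E: 0 + 1(64.57) = 64.57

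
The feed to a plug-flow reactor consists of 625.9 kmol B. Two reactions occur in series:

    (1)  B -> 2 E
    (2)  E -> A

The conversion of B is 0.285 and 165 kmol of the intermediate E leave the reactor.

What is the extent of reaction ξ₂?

ξ₂ = 192 kmol

Conversion of B: B consumed = 1ξ₁ = 0.285 × 625.9 → ξ₁ = 178.4 kmol.
E balance: n_E = 0 + 2ξ₁ − 1ξ₂ = 165 → ξ₂ = (2·178.4 − 165)/1 = 191.8 kmol.
Outlet amounts (n = n₀ + Σ ν·ξ):
  B: 625.9 − 1(178.4) = 447.5
  E: 0 + 2(178.4) − 1(191.8) = 165
  A: 0 + 1(191.8) = 191.8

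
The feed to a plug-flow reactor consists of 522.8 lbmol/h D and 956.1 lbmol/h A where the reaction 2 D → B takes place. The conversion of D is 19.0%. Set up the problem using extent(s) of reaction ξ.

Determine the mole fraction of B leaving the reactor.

0.0348

D reacted = 0.19 × 522.8 = 99.33 lbmol/h; ν_D = −2, so ξ = 99.33/2 = 49.67 lbmol/h.
Outlet amounts (n = n₀ + ν ξ):
  D: 522.8 − 2(49.67) = 423.5
  B: 0 + 1(49.67) = 49.67
  A: 956.1 (inert)
Total out = 1429 lbmol/h; y_B = 49.67 / 1429 = 0.03475.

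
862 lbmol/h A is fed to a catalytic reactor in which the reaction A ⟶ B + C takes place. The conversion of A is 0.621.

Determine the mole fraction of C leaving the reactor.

0.383

A reacted = 0.621 × 862 = 535.3 lbmol/h; ν_A = −1, so ξ = 535.3/1 = 535.3 lbmol/h.
Outlet amounts (n = n₀ + ν ξ):
  A: 862 − 1(535.3) = 326.7
  B: 0 + 1(535.3) = 535.3
  C: 0 + 1(535.3) = 535.3
Total out = 1397 lbmol/h; y_C = 535.3 / 1397 = 0.3831.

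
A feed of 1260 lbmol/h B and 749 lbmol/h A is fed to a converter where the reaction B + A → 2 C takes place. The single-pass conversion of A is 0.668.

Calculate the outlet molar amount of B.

760 lbmol/h

A reacted = 0.668 × 749 = 500.3 lbmol/h; ν_A = −1, so ξ = 500.3/1 = 500.3 lbmol/h.
Outlet amounts (n = n₀ + ν ξ):
  B: 1260 − 1(500.3) = 759.7
  A: 749 − 1(500.3) = 248.7
  C: 0 + 2(500.3) = 1001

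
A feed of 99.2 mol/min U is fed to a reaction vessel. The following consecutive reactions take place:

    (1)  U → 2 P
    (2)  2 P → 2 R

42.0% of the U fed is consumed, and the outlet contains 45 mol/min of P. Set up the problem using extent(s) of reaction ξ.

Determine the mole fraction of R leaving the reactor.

0.272

Conversion of U: U consumed = 1ξ₁ = 0.42 × 99.2 → ξ₁ = 41.66 mol/min.
P balance: n_P = 0 + 2ξ₁ − 2ξ₂ = 45 → ξ₂ = (2·41.66 − 45)/2 = 19.16 mol/min.
Outlet amounts (n = n₀ + Σ ν·ξ):
  U: 99.2 − 1(41.66) = 57.54
  P: 0 + 2(41.66) − 2(19.16) = 45
  R: 0 + 2(19.16) = 38.33
Total out = 140.9 mol/min; y_R = 38.33 / 140.9 = 0.2721.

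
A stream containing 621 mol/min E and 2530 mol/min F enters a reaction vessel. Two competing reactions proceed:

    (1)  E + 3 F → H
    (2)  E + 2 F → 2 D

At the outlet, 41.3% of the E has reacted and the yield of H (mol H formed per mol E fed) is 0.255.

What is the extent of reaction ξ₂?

Yield of H: 1ξ₁ / 621 = 0.255 → ξ₁ = 158.4 mol/min.
Conversion of E: 1ξ₁ + 1ξ₂ = 0.413 × 621 = 256.5 → ξ₂ = 98.12 mol/min.
Outlet amounts (n = n₀ + Σ ν·ξ):
  E: 621 − 1(158.4) − 1(98.12) = 364.5
  F: 2530 − 3(158.4) − 2(98.12) = 1859
  H: 0 + 1(158.4) = 158.4
  D: 0 + 2(98.12) = 196.2

ξ₂ = 98.1 mol/min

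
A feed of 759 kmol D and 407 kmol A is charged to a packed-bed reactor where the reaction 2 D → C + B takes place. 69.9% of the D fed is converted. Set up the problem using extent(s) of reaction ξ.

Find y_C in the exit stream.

0.228

D reacted = 0.699 × 759 = 530.5 kmol; ν_D = −2, so ξ = 530.5/2 = 265.3 kmol.
Outlet amounts (n = n₀ + ν ξ):
  D: 759 − 2(265.3) = 228.5
  C: 0 + 1(265.3) = 265.3
  B: 0 + 1(265.3) = 265.3
  A: 407 (inert)
Total out = 1166 kmol; y_C = 265.3 / 1166 = 0.2275.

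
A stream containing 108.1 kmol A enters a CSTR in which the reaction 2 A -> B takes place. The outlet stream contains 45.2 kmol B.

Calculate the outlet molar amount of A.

For B: n = n₀ + 1ξ → 45.2 = 0 + 1ξ, giving ξ = 45.2 kmol.
Outlet amounts (n = n₀ + ν ξ):
  A: 108.1 − 2(45.2) = 17.7
  B: 0 + 1(45.2) = 45.2

17.7 kmol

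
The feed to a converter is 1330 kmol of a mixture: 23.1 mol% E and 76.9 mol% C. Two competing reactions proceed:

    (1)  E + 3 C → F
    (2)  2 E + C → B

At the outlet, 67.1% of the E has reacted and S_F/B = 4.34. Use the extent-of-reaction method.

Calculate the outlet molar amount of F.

Conversion of E: E consumed = 0.671 × 307.2 = 206.2 kmol = 1ξ₁ + 2ξ₂.
Selectivity: 1ξ₁ / (1ξ₂) = 4.34 → ξ₁ = 4.34 ξ₂.
Substitute: (1·4.34 + 2) ξ₂ = 206.2 → ξ₂ = 32.52 kmol, ξ₁ = 141.1 kmol.
Outlet amounts (n = n₀ + Σ ν·ξ):
  E: 307.2 − 1(141.1) − 2(32.52) = 101.1
  C: 1023 − 3(141.1) − 1(32.52) = 566.9
  F: 0 + 1(141.1) = 141.1
  B: 0 + 1(32.52) = 32.52

141 kmol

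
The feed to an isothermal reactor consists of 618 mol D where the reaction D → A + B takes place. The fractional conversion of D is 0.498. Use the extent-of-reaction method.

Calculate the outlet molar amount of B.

308 mol

D reacted = 0.498 × 618 = 307.8 mol; ν_D = −1, so ξ = 307.8/1 = 307.8 mol.
Outlet amounts (n = n₀ + ν ξ):
  D: 618 − 1(307.8) = 310.2
  A: 0 + 1(307.8) = 307.8
  B: 0 + 1(307.8) = 307.8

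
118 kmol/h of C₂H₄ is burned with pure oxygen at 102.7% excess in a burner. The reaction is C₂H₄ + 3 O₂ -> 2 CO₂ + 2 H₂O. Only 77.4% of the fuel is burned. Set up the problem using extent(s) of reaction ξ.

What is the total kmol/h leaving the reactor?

836 kmol/h

Stoichiometric O₂ = 3 × 118 = 354 kmol/h; O₂ fed = 354 × 2.027 = 717.6 kmol/h.
Fuel reacted = 0.774 × 118 → ξ = 91.33 kmol/h.
Outlet (n = n₀ + ν ξ):
  C₂H₄: 118 − 1(91.33) = 26.67
  O₂: 717.6 − 3(91.33) = 443.6
  CO₂: 0 + 2(91.33) = 182.7
  H₂O: 0 + 2(91.33) = 182.7
Total out = 26.67 + 443.6 + 182.7 + 182.7 = 835.6 kmol/h.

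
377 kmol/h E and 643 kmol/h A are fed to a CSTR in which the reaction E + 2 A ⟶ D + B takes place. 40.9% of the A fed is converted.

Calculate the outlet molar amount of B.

A reacted = 0.409 × 643 = 263 kmol/h; ν_A = −2, so ξ = 263/2 = 131.5 kmol/h.
Outlet amounts (n = n₀ + ν ξ):
  E: 377 − 1(131.5) = 245.5
  A: 643 − 2(131.5) = 380
  D: 0 + 1(131.5) = 131.5
  B: 0 + 1(131.5) = 131.5

131 kmol/h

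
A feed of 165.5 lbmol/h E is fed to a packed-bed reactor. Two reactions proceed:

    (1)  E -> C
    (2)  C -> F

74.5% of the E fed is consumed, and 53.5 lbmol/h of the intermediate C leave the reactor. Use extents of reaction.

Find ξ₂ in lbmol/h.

Conversion of E: E consumed = 1ξ₁ = 0.745 × 165.5 → ξ₁ = 123.3 lbmol/h.
C balance: n_C = 0 + 1ξ₁ − 1ξ₂ = 53.5 → ξ₂ = (1·123.3 − 53.5)/1 = 69.8 lbmol/h.
Outlet amounts (n = n₀ + Σ ν·ξ):
  E: 165.5 − 1(123.3) = 42.2
  C: 0 + 1(123.3) − 1(69.8) = 53.5
  F: 0 + 1(69.8) = 69.8

ξ₂ = 69.8 lbmol/h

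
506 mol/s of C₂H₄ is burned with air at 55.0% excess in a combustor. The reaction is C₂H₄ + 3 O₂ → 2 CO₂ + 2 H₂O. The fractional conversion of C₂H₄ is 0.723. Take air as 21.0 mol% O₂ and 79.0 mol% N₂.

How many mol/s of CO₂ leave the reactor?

732 mol/s

Stoichiometric O₂ = 3 × 506 = 1518 mol/s; O₂ fed = 1518 × 1.550 = 2353 mol/s.
N₂ fed = 2353 × 79/21 = 8851 mol/s.
Fuel reacted = 0.723 × 506 → ξ = 365.8 mol/s.
Outlet (n = n₀ + ν ξ):
  C₂H₄: 506 − 1(365.8) = 140.2
  O₂: 2353 − 3(365.8) = 1255
  N₂: 8851 (inert)
  CO₂: 0 + 2(365.8) = 731.7
  H₂O: 0 + 2(365.8) = 731.7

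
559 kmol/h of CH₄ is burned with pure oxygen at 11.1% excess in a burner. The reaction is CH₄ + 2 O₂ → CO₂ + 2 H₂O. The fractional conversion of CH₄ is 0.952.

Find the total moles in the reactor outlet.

Stoichiometric O₂ = 2 × 559 = 1118 kmol/h; O₂ fed = 1118 × 1.111 = 1242 kmol/h.
Fuel reacted = 0.952 × 559 → ξ = 532.2 kmol/h.
Outlet (n = n₀ + ν ξ):
  CH₄: 559 − 1(532.2) = 26.83
  O₂: 1242 − 2(532.2) = 177.8
  CO₂: 0 + 1(532.2) = 532.2
  H₂O: 0 + 2(532.2) = 1064
Total out = 26.83 + 177.8 + 532.2 + 1064 = 1801 kmol/h.

1800 kmol/h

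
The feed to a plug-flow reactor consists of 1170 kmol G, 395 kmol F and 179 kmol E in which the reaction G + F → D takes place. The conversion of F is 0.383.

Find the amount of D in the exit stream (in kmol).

F reacted = 0.383 × 395 = 151.3 kmol; ν_F = −1, so ξ = 151.3/1 = 151.3 kmol.
Outlet amounts (n = n₀ + ν ξ):
  G: 1170 − 1(151.3) = 1019
  F: 395 − 1(151.3) = 243.7
  D: 0 + 1(151.3) = 151.3
  E: 179 (inert)

151 kmol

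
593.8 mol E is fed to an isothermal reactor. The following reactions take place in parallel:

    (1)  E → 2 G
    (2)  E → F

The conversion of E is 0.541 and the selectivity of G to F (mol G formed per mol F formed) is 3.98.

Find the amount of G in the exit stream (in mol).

Conversion of E: E consumed = 0.541 × 593.8 = 321.2 mol = 1ξ₁ + 1ξ₂.
Selectivity: 2ξ₁ / (1ξ₂) = 3.98 → ξ₁ = 1.99 ξ₂.
Substitute: (1·1.99 + 1) ξ₂ = 321.2 → ξ₂ = 107.4 mol, ξ₁ = 213.8 mol.
Outlet amounts (n = n₀ + Σ ν·ξ):
  E: 593.8 − 1(213.8) − 1(107.4) = 272.6
  G: 0 + 2(213.8) = 427.6
  F: 0 + 1(107.4) = 107.4

428 mol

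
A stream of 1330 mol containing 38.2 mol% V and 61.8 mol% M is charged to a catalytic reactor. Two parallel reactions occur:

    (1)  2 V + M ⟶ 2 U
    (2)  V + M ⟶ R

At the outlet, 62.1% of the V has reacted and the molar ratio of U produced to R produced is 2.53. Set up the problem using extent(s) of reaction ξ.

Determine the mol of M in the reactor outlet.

Conversion of V: V consumed = 0.621 × 508.1 = 315.5 mol = 2ξ₁ + 1ξ₂.
Selectivity: 2ξ₁ / (1ξ₂) = 2.53 → ξ₁ = 1.265 ξ₂.
Substitute: (2·1.265 + 1) ξ₂ = 315.5 → ξ₂ = 89.38 mol, ξ₁ = 113.1 mol.
Outlet amounts (n = n₀ + Σ ν·ξ):
  V: 508.1 − 2(113.1) − 1(89.38) = 192.6
  M: 821.9 − 1(113.1) − 1(89.38) = 619.5
  U: 0 + 2(113.1) = 226.1
  R: 0 + 1(89.38) = 89.38

619 mol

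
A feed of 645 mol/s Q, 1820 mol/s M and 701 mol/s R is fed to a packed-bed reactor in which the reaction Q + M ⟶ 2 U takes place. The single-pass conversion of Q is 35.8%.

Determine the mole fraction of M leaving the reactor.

Q reacted = 0.358 × 645 = 230.9 mol/s; ν_Q = −1, so ξ = 230.9/1 = 230.9 mol/s.
Outlet amounts (n = n₀ + ν ξ):
  Q: 645 − 1(230.9) = 414.1
  M: 1820 − 1(230.9) = 1589
  U: 0 + 2(230.9) = 461.8
  R: 701 (inert)
Total out = 3166 mol/s; y_M = 1589 / 3166 = 0.5019.

0.502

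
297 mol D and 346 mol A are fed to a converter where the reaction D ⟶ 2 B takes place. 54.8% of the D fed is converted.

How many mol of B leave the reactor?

326 mol

D reacted = 0.548 × 297 = 162.8 mol; ν_D = −1, so ξ = 162.8/1 = 162.8 mol.
Outlet amounts (n = n₀ + ν ξ):
  D: 297 − 1(162.8) = 134.2
  B: 0 + 2(162.8) = 325.5
  A: 346 (inert)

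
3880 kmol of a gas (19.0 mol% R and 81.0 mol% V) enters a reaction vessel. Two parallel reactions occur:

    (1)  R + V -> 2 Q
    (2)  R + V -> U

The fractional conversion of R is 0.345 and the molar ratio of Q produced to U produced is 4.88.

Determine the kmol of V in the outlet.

2890 kmol

Conversion of R: R consumed = 0.345 × 737.2 = 254.3 kmol = 1ξ₁ + 1ξ₂.
Selectivity: 2ξ₁ / (1ξ₂) = 4.88 → ξ₁ = 2.44 ξ₂.
Substitute: (1·2.44 + 1) ξ₂ = 254.3 → ξ₂ = 73.93 kmol, ξ₁ = 180.4 kmol.
Outlet amounts (n = n₀ + Σ ν·ξ):
  R: 737.2 − 1(180.4) − 1(73.93) = 482.9
  V: 3143 − 1(180.4) − 1(73.93) = 2888
  Q: 0 + 2(180.4) = 360.8
  U: 0 + 1(73.93) = 73.93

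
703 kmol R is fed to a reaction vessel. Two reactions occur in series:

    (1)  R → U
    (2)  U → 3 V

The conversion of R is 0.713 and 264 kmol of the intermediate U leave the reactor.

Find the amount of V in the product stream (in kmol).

712 kmol

Conversion of R: R consumed = 1ξ₁ = 0.713 × 703 → ξ₁ = 501.2 kmol.
U balance: n_U = 0 + 1ξ₁ − 1ξ₂ = 264 → ξ₂ = (1·501.2 − 264)/1 = 237.2 kmol.
Outlet amounts (n = n₀ + Σ ν·ξ):
  R: 703 − 1(501.2) = 201.8
  U: 0 + 1(501.2) − 1(237.2) = 264
  V: 0 + 3(237.2) = 711.7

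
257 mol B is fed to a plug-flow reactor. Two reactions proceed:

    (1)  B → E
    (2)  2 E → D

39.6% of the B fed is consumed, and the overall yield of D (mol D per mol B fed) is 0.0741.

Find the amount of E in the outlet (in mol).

63.7 mol

Conversion of B: B consumed = 1ξ₁ = 0.396 × 257 → ξ₁ = 101.8 mol.
Yield of D: 1ξ₂ / 257 = 0.0741 → ξ₂ = 19.04 mol.
Outlet amounts (n = n₀ + Σ ν·ξ):
  B: 257 − 1(101.8) = 155.2
  E: 0 + 1(101.8) − 2(19.04) = 63.68
  D: 0 + 1(19.04) = 19.04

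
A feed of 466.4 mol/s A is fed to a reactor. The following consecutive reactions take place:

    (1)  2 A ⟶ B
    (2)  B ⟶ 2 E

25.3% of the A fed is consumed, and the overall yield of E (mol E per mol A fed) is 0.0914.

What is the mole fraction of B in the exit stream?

Conversion of A: A consumed = 2ξ₁ = 0.253 × 466.4 → ξ₁ = 59 mol/s.
Yield of E: 2ξ₂ / 466.4 = 0.0914 → ξ₂ = 21.31 mol/s.
Outlet amounts (n = n₀ + Σ ν·ξ):
  A: 466.4 − 2(59) = 348.4
  B: 0 + 1(59) − 1(21.31) = 37.69
  E: 0 + 2(21.31) = 42.63
Total out = 428.7 mol/s; y_B = 37.69 / 428.7 = 0.0879.

0.0879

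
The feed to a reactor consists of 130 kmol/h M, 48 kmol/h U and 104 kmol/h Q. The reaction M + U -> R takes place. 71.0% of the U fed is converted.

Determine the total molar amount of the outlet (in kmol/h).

248 kmol/h

U reacted = 0.71 × 48 = 34.08 kmol/h; ν_U = −1, so ξ = 34.08/1 = 34.08 kmol/h.
Outlet amounts (n = n₀ + ν ξ):
  M: 130 − 1(34.08) = 95.92
  U: 48 − 1(34.08) = 13.92
  R: 0 + 1(34.08) = 34.08
  Q: 104 (inert)
Total out = 95.92 + 13.92 + 34.08 + 104 = 247.9 kmol/h.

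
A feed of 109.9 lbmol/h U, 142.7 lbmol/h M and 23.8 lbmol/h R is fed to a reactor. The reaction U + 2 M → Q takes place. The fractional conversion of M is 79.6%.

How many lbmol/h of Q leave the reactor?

56.8 lbmol/h

M reacted = 0.796 × 142.7 = 113.6 lbmol/h; ν_M = −2, so ξ = 113.6/2 = 56.79 lbmol/h.
Outlet amounts (n = n₀ + ν ξ):
  U: 109.9 − 1(56.79) = 53.11
  M: 142.7 − 2(56.79) = 29.11
  Q: 0 + 1(56.79) = 56.79
  R: 23.8 (inert)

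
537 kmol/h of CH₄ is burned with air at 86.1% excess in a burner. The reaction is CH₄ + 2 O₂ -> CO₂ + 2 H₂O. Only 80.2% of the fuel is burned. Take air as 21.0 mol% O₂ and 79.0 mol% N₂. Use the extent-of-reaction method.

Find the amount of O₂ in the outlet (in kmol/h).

Stoichiometric O₂ = 2 × 537 = 1074 kmol/h; O₂ fed = 1074 × 1.861 = 1999 kmol/h.
N₂ fed = 1999 × 79/21 = 7519 kmol/h.
Fuel reacted = 0.802 × 537 → ξ = 430.7 kmol/h.
Outlet (n = n₀ + ν ξ):
  CH₄: 537 − 1(430.7) = 106.3
  O₂: 1999 − 2(430.7) = 1137
  N₂: 7519 (inert)
  CO₂: 0 + 1(430.7) = 430.7
  H₂O: 0 + 2(430.7) = 861.3

1140 kmol/h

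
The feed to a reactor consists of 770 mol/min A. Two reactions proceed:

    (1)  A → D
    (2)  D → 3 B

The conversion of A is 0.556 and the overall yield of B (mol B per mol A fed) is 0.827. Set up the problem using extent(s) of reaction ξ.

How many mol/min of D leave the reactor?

Conversion of A: A consumed = 1ξ₁ = 0.556 × 770 → ξ₁ = 428.1 mol/min.
Yield of B: 3ξ₂ / 770 = 0.827 → ξ₂ = 212.3 mol/min.
Outlet amounts (n = n₀ + Σ ν·ξ):
  A: 770 − 1(428.1) = 341.9
  D: 0 + 1(428.1) − 1(212.3) = 215.9
  B: 0 + 3(212.3) = 636.8

216 mol/min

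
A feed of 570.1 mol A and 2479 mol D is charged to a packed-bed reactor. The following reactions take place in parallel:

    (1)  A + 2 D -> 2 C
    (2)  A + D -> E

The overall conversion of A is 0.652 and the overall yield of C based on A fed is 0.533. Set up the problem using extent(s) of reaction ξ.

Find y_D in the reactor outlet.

Yield of C: 2ξ₁ / 570.1 = 0.533 → ξ₁ = 151.9 mol.
Conversion of A: 1ξ₁ + 1ξ₂ = 0.652 × 570.1 = 371.7 → ξ₂ = 219.8 mol.
Outlet amounts (n = n₀ + Σ ν·ξ):
  A: 570.1 − 1(151.9) − 1(219.8) = 198.4
  D: 2479 − 2(151.9) − 1(219.8) = 1955
  C: 0 + 2(151.9) = 303.9
  E: 0 + 1(219.8) = 219.8
Total out = 2677 mol; y_D = 1955 / 2677 = 0.7303.

0.73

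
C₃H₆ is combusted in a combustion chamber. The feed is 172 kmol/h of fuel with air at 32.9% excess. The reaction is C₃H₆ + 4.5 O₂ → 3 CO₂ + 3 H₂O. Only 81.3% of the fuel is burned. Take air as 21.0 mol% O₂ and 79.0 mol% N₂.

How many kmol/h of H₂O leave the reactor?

420 kmol/h

Stoichiometric O₂ = 4.5 × 172 = 774 kmol/h; O₂ fed = 774 × 1.329 = 1029 kmol/h.
N₂ fed = 1029 × 79/21 = 3870 kmol/h.
Fuel reacted = 0.813 × 172 → ξ = 139.8 kmol/h.
Outlet (n = n₀ + ν ξ):
  C₃H₆: 172 − 1(139.8) = 32.16
  O₂: 1029 − 4.5(139.8) = 399.4
  N₂: 3870 (inert)
  CO₂: 0 + 3(139.8) = 419.5
  H₂O: 0 + 3(139.8) = 419.5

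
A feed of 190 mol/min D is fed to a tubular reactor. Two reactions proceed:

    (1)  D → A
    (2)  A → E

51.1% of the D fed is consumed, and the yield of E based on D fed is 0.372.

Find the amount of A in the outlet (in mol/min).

Conversion of D: D consumed = 1ξ₁ = 0.511 × 190 → ξ₁ = 97.09 mol/min.
Yield of E: 1ξ₂ / 190 = 0.372 → ξ₂ = 70.68 mol/min.
Outlet amounts (n = n₀ + Σ ν·ξ):
  D: 190 − 1(97.09) = 92.91
  A: 0 + 1(97.09) − 1(70.68) = 26.41
  E: 0 + 1(70.68) = 70.68

26.4 mol/min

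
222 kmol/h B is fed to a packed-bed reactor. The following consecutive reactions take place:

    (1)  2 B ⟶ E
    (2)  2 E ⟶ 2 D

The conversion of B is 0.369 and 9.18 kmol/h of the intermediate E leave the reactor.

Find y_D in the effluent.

Conversion of B: B consumed = 2ξ₁ = 0.369 × 222 → ξ₁ = 40.96 kmol/h.
E balance: n_E = 0 + 1ξ₁ − 2ξ₂ = 9.18 → ξ₂ = (1·40.96 − 9.18)/2 = 15.89 kmol/h.
Outlet amounts (n = n₀ + Σ ν·ξ):
  B: 222 − 2(40.96) = 140.1
  E: 0 + 1(40.96) − 2(15.89) = 9.18
  D: 0 + 2(15.89) = 31.78
Total out = 181 kmol/h; y_D = 31.78 / 181 = 0.1755.

0.176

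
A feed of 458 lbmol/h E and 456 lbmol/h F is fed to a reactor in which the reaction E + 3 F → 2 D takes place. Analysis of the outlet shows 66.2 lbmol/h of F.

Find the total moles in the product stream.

654 lbmol/h

For F: n = n₀ − 3ξ → 66.2 = 456 − 3ξ, giving ξ = 129.9 lbmol/h.
Outlet amounts (n = n₀ + ν ξ):
  E: 458 − 1(129.9) = 328.1
  F: 456 − 3(129.9) = 66.2
  D: 0 + 2(129.9) = 259.9
Total out = 328.1 + 66.2 + 259.9 = 654.1 lbmol/h.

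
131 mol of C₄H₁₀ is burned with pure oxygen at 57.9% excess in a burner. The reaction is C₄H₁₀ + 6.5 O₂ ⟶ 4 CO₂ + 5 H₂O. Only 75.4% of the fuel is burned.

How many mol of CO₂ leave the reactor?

Stoichiometric O₂ = 6.5 × 131 = 851.5 mol; O₂ fed = 851.5 × 1.579 = 1345 mol.
Fuel reacted = 0.754 × 131 → ξ = 98.77 mol.
Outlet (n = n₀ + ν ξ):
  C₄H₁₀: 131 − 1(98.77) = 32.23
  O₂: 1345 − 6.5(98.77) = 702.5
  CO₂: 0 + 4(98.77) = 395.1
  H₂O: 0 + 5(98.77) = 493.9

395 mol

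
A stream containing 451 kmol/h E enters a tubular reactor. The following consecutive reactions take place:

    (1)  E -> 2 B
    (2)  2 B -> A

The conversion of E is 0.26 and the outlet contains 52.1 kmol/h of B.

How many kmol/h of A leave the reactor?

Conversion of E: E consumed = 1ξ₁ = 0.26 × 451 → ξ₁ = 117.3 kmol/h.
B balance: n_B = 0 + 2ξ₁ − 2ξ₂ = 52.1 → ξ₂ = (2·117.3 − 52.1)/2 = 91.21 kmol/h.
Outlet amounts (n = n₀ + Σ ν·ξ):
  E: 451 − 1(117.3) = 333.7
  B: 0 + 2(117.3) − 2(91.21) = 52.1
  A: 0 + 1(91.21) = 91.21

91.2 kmol/h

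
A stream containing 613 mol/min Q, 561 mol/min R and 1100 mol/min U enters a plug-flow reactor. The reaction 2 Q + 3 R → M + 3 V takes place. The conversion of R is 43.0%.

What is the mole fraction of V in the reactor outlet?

R reacted = 0.43 × 561 = 241.2 mol/min; ν_R = −3, so ξ = 241.2/3 = 80.41 mol/min.
Outlet amounts (n = n₀ + ν ξ):
  Q: 613 − 2(80.41) = 452.2
  R: 561 − 3(80.41) = 319.8
  M: 0 + 1(80.41) = 80.41
  V: 0 + 3(80.41) = 241.2
  U: 1100 (inert)
Total out = 2194 mol/min; y_V = 241.2 / 2194 = 0.11.

0.11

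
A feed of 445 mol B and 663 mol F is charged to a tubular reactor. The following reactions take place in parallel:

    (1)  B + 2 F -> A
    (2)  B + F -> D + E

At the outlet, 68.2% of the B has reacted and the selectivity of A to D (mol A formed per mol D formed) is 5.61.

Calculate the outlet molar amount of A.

258 mol

Conversion of B: B consumed = 0.682 × 445 = 303.5 mol = 1ξ₁ + 1ξ₂.
Selectivity: 1ξ₁ / (1ξ₂) = 5.61 → ξ₁ = 5.61 ξ₂.
Substitute: (1·5.61 + 1) ξ₂ = 303.5 → ξ₂ = 45.91 mol, ξ₁ = 257.6 mol.
Outlet amounts (n = n₀ + Σ ν·ξ):
  B: 445 − 1(257.6) − 1(45.91) = 141.5
  F: 663 − 2(257.6) − 1(45.91) = 101.9
  A: 0 + 1(257.6) = 257.6
  D: 0 + 1(45.91) = 45.91
  E: 0 + 1(45.91) = 45.91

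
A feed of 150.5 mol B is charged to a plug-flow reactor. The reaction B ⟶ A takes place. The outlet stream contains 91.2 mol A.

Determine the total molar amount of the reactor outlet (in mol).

150 mol

For A: n = n₀ + 1ξ → 91.2 = 0 + 1ξ, giving ξ = 91.2 mol.
Outlet amounts (n = n₀ + ν ξ):
  B: 150.5 − 1(91.2) = 59.3
  A: 0 + 1(91.2) = 91.2
Total out = 59.3 + 91.2 = 150.5 mol.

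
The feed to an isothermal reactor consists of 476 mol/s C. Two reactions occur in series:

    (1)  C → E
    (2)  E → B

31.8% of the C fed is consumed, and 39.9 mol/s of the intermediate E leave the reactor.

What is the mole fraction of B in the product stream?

Conversion of C: C consumed = 1ξ₁ = 0.318 × 476 → ξ₁ = 151.4 mol/s.
E balance: n_E = 0 + 1ξ₁ − 1ξ₂ = 39.9 → ξ₂ = (1·151.4 − 39.9)/1 = 111.5 mol/s.
Outlet amounts (n = n₀ + Σ ν·ξ):
  C: 476 − 1(151.4) = 324.6
  E: 0 + 1(151.4) − 1(111.5) = 39.9
  B: 0 + 1(111.5) = 111.5
Total out = 476 mol/s; y_B = 111.5 / 476 = 0.2342.

0.234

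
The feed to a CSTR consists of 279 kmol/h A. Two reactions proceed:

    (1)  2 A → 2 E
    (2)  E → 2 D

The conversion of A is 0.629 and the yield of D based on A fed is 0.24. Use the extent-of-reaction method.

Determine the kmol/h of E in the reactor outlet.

Conversion of A: A consumed = 2ξ₁ = 0.629 × 279 → ξ₁ = 87.75 kmol/h.
Yield of D: 2ξ₂ / 279 = 0.24 → ξ₂ = 33.48 kmol/h.
Outlet amounts (n = n₀ + Σ ν·ξ):
  A: 279 − 2(87.75) = 103.5
  E: 0 + 2(87.75) − 1(33.48) = 142
  D: 0 + 2(33.48) = 66.96

142 kmol/h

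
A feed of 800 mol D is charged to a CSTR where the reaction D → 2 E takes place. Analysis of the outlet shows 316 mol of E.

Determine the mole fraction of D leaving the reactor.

For E: n = n₀ + 2ξ → 316 = 0 + 2ξ, giving ξ = 158 mol.
Outlet amounts (n = n₀ + ν ξ):
  D: 800 − 1(158) = 642
  E: 0 + 2(158) = 316
Total out = 958 mol; y_D = 642 / 958 = 0.6701.

0.67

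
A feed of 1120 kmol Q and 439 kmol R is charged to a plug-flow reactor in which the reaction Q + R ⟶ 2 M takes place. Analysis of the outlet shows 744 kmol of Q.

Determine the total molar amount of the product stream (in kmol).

1560 kmol

For Q: n = n₀ − 1ξ → 744 = 1120 − 1ξ, giving ξ = 376 kmol.
Outlet amounts (n = n₀ + ν ξ):
  Q: 1120 − 1(376) = 744
  R: 439 − 1(376) = 63
  M: 0 + 2(376) = 752
Total out = 744 + 63 + 752 = 1559 kmol.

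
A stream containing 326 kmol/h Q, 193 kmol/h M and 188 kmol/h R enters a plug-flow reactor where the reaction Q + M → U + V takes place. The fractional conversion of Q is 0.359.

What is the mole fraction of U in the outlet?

0.166

Q reacted = 0.359 × 326 = 117 kmol/h; ν_Q = −1, so ξ = 117/1 = 117 kmol/h.
Outlet amounts (n = n₀ + ν ξ):
  Q: 326 − 1(117) = 209
  M: 193 − 1(117) = 75.97
  U: 0 + 1(117) = 117
  V: 0 + 1(117) = 117
  R: 188 (inert)
Total out = 707 kmol/h; y_U = 117 / 707 = 0.1655.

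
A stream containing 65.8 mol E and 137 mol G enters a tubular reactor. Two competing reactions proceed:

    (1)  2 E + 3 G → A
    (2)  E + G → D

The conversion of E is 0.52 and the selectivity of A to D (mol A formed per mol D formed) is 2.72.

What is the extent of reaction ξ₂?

Conversion of E: E consumed = 0.52 × 65.8 = 34.22 mol = 2ξ₁ + 1ξ₂.
Selectivity: 1ξ₁ / (1ξ₂) = 2.72 → ξ₁ = 2.72 ξ₂.
Substitute: (2·2.72 + 1) ξ₂ = 34.22 → ξ₂ = 5.313 mol, ξ₁ = 14.45 mol.
Outlet amounts (n = n₀ + Σ ν·ξ):
  E: 65.8 − 2(14.45) − 1(5.313) = 31.58
  G: 137 − 3(14.45) − 1(5.313) = 88.33
  A: 0 + 1(14.45) = 14.45
  D: 0 + 1(5.313) = 5.313

ξ₂ = 5.31 mol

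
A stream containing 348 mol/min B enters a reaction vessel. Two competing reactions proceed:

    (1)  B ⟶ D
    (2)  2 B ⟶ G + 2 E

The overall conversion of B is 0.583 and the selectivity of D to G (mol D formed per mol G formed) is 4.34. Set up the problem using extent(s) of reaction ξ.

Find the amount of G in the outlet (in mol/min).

Conversion of B: B consumed = 0.583 × 348 = 202.9 mol/min = 1ξ₁ + 2ξ₂.
Selectivity: 1ξ₁ / (1ξ₂) = 4.34 → ξ₁ = 4.34 ξ₂.
Substitute: (1·4.34 + 2) ξ₂ = 202.9 → ξ₂ = 32 mol/min, ξ₁ = 138.9 mol/min.
Outlet amounts (n = n₀ + Σ ν·ξ):
  B: 348 − 1(138.9) − 2(32) = 145.1
  D: 0 + 1(138.9) = 138.9
  G: 0 + 1(32) = 32
  E: 0 + 2(32) = 64

32 mol/min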